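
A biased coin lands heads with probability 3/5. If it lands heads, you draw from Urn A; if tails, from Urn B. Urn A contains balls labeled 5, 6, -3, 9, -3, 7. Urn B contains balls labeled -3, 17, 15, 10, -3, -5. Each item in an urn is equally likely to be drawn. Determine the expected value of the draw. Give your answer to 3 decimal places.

E[X | Urn A] = (5 + 6 − 3 + 9 − 3 + 7)/6 = 7/2
E[X | Urn B] = (-3 + 17 + 15 + 10 − 3 − 5)/6 = 31/6
E[X] = (3/5)·7/2 + (2/5)·31/6 = 25/6 ≈ 4.167

4.167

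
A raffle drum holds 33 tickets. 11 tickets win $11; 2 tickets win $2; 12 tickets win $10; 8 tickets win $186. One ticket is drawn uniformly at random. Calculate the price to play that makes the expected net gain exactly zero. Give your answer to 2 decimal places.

E[payout] = (11/33)·11 + (2/33)·2 + (12/33)·10 + (8/33)·186 = 1733/33
Fair fee = E[payout] = 1733/33 ≈ $52.52

$52.52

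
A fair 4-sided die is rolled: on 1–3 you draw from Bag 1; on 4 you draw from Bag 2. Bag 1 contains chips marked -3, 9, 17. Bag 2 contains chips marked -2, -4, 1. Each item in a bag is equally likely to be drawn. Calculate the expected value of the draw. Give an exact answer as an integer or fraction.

E[X | Bag 1] = (-3 + 9 + 17)/3 = 23/3
E[X | Bag 2] = (-2 − 4 + 1)/3 = -5/3
E[X] = (3/4)·23/3 + (1/4)·(-5/3) = 16/3

16/3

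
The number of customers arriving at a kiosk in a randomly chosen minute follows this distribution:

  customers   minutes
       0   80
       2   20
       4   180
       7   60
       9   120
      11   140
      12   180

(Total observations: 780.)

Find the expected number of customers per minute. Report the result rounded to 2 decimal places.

7.64

Total = 780, so P(customers=0) = 80/780, etc.
E[X] = (4/39)·0 + (1/39)·2 + (3/13)·4 + (1/13)·7 + (2/13)·9 + (7/39)·11 + (3/13)·12
     = 298/39 ≈ 7.64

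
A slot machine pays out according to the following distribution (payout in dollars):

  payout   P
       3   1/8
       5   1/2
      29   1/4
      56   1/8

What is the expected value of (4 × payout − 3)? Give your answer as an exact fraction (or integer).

E[4x-3] = (1/8)·9 + (1/2)·17 + (1/4)·113 + (1/8)·221
     = 131/2

131/2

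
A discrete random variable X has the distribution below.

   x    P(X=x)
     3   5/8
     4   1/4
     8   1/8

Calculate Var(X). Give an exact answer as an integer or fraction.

167/64

E[X] = (5/8)·3 + (1/4)·4 + (1/8)·8 = 31/8
E[X²] = (5/8)·9 + (1/4)·16 + (1/8)·64 = 141/8
Var(X) = 141/8 − (31/8)² = 167/64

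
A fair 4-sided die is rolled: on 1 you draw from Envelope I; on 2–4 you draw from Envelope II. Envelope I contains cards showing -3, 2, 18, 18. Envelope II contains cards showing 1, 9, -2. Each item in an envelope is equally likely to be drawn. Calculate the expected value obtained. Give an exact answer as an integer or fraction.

67/16

E[X | Envelope I] = (-3 + 2 + 18 + 18)/4 = 35/4
E[X | Envelope II] = (1 + 9 − 2)/3 = 8/3
E[X] = (1/4)·35/4 + (3/4)·8/3 = 67/16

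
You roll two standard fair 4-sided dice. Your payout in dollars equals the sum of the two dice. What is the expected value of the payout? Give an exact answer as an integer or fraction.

$5

Distribution of the sum of the two dice: 2 w.p. 1/16, 3 w.p. 1/8, 4 w.p. 3/16, 5 w.p. 1/4, 6 w.p. 3/16, 7 w.p. 1/8, …
E[payout] = (1/16)·2 + (1/8)·3 + (3/16)·4 + (1/4)·5 + (3/16)·6 + (1/8)·7 + (1/16)·8 = 5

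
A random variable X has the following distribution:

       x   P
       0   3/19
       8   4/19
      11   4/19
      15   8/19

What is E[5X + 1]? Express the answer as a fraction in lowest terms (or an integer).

999/19

E[5x+1] = (3/19)·1 + (4/19)·41 + (4/19)·56 + (8/19)·76
     = 999/19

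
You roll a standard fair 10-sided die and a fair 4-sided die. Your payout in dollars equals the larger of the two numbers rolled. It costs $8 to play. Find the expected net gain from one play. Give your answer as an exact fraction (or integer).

-9/4 dollars

Distribution of the larger of the two numbers rolled: 1 w.p. 1/40, 2 w.p. 3/40, 3 w.p. 1/8, 4 w.p. 7/40, 5 w.p. 1/10, 6 w.p. 1/10, …
E[payout] = (1/40)·1 + (3/40)·2 + (1/8)·3 + (7/40)·4 + (1/10)·5 + (1/10)·6 + (1/10)·7 + (1/10)·8 + (1/10)·9 + (1/10)·10 = 23/4
Expected profit = 23/4 − 8 = -9/4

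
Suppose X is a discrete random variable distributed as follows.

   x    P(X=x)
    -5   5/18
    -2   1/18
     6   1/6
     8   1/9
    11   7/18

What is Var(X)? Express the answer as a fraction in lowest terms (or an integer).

E[X] = (5/18)·(-5) + (1/18)·(-2) + (1/6)·6 + (1/9)·8 + (7/18)·11 = 14/3
E[X²] = (5/18)·25 + (1/18)·4 + (1/6)·36 + (1/9)·64 + (7/18)·121 = 202/3
Var(X) = 202/3 − (14/3)² = 410/9

410/9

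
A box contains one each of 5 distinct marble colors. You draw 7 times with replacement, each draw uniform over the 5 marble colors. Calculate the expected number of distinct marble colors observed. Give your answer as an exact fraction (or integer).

Let Xⱼ=1 if type j appears at least once. P(Xⱼ=1) = 1 − ((5−1)/5)^7 = 61741/78125.
E[#distinct] = 5·61741/78125 = 61741/15625.

61741/15625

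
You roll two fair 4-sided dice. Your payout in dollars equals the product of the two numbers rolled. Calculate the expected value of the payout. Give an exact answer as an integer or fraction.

Distribution of the product of the two numbers rolled: 1 w.p. 1/16, 2 w.p. 1/8, 3 w.p. 1/8, 4 w.p. 3/16, 6 w.p. 1/8, 8 w.p. 1/8, …
E[payout] = (1/16)·1 + (1/8)·2 + (1/8)·3 + (3/16)·4 + (1/8)·6 + (1/8)·8 + (1/16)·9 + (1/8)·12 + (1/16)·16 = 25/4

25/4 dollars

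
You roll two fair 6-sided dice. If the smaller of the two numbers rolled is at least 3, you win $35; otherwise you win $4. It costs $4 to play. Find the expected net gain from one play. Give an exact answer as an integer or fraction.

E[payout] = (5/9)·4 + (4/9)·35 = 160/9
Expected profit = 160/9 − 4 = 124/9

124/9 dollars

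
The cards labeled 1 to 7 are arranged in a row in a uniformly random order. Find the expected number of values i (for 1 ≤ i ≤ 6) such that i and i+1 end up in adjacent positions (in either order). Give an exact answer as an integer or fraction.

For each i ∈ {1,…,6}, let Xᵢ = 1 if i and i+1 are adjacent. P(Xᵢ=1) = 2·(7−1)!/7! = 2/7.
By linearity, E[ΣXᵢ] = (6)·(2/7) = 12/7.

12/7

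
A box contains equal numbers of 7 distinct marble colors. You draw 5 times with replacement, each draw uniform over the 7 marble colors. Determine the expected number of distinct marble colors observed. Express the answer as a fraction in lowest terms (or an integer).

Let Xⱼ=1 if type j appears at least once. P(Xⱼ=1) = 1 − ((7−1)/7)^5 = 9031/16807.
E[#distinct] = 7·9031/16807 = 9031/2401.

9031/2401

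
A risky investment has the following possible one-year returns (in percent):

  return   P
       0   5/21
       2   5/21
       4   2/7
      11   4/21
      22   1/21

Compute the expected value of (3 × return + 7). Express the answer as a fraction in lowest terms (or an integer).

E[3x+7] = (5/21)·7 + (5/21)·13 + (2/7)·19 + (4/21)·40 + (1/21)·73
     = 149/7

149/7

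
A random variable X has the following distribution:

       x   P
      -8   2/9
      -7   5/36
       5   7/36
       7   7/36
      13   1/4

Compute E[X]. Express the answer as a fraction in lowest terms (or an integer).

E[X] = (2/9)·(-8) + (5/36)·(-7) + (7/36)·5 + (7/36)·7 + (1/4)·13
     = 17/6

17/6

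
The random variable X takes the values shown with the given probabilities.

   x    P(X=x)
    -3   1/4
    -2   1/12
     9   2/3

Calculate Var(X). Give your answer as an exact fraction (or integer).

E[X] = (1/4)·(-3) + (1/12)·(-2) + (2/3)·9 = 61/12
E[X²] = (1/4)·9 + (1/12)·4 + (2/3)·81 = 679/12
Var(X) = 679/12 − (61/12)² = 4427/144

4427/144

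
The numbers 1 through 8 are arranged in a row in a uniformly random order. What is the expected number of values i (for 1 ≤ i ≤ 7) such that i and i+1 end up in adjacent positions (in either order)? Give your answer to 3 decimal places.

For each i ∈ {1,…,7}, let Xᵢ = 1 if i and i+1 are adjacent. P(Xᵢ=1) = 2·(8−1)!/8! = 2/8.
By linearity, E[ΣXᵢ] = (7)·(2/8) = 7/4.
≈ 1.750

1.750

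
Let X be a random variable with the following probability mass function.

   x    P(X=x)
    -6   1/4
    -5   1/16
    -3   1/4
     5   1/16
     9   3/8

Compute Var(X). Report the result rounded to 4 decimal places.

E[X] = (1/4)·(-6) + (1/16)·(-5) + (1/4)·(-3) + (1/16)·5 + (3/8)·9 = 9/8
E[X²] = (1/4)·36 + (1/16)·25 + (1/4)·9 + (1/16)·25 + (3/8)·81 = 179/4
Var(X) = 179/4 − (9/8)² = 2783/64 ≈ 43.4844

43.4844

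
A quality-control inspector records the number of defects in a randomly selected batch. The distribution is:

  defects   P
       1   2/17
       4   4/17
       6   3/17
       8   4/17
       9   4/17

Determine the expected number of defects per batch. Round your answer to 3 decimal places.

6.118

E[X] = (2/17)·1 + (4/17)·4 + (3/17)·6 + (4/17)·8 + (4/17)·9
     = 104/17 ≈ 6.118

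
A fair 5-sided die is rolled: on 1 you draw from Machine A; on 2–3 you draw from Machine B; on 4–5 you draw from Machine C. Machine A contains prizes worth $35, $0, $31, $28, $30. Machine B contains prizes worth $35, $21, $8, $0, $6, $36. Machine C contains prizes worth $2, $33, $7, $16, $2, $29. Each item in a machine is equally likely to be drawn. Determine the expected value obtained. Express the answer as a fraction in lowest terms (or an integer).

449/25 dollars

E[X | Machine A] = (35 + 0 + 31 + 28 + 30)/5 = 124/5
E[X | Machine B] = (35 + 21 + 8 + 0 + 6 + 36)/6 = 53/3
E[X | Machine C] = (2 + 33 + 7 + 16 + 2 + 29)/6 = 89/6
E[X] = (1/5)·124/5 + (2/5)·53/3 + (2/5)·89/6 = 449/25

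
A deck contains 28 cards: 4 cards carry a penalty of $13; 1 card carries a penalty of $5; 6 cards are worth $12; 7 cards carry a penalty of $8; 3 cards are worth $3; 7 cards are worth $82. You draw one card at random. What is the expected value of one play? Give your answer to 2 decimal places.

$19.36

E[payout] = (4/28)·(-13) + (1/28)·(-5) + (6/28)·12 + (7/28)·(-8) + (3/28)·3 + (7/28)·82 = 271/14
≈ $19.36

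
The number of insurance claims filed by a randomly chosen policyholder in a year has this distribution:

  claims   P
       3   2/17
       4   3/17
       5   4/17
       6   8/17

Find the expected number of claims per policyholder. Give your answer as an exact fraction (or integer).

E[X] = (2/17)·3 + (3/17)·4 + (4/17)·5 + (8/17)·6
     = 86/17

86/17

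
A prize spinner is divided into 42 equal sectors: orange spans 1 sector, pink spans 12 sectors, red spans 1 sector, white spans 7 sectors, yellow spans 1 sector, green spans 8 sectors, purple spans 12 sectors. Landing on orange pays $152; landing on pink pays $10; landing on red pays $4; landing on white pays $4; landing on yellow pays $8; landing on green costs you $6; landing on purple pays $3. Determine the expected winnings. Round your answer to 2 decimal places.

E[payout] = (1/42)·152 + (12/42)·10 + (1/42)·4 + (7/42)·4 + (1/42)·8 + (8/42)·(-6) + (12/42)·3 = 50/7
≈ $7.14

$7.14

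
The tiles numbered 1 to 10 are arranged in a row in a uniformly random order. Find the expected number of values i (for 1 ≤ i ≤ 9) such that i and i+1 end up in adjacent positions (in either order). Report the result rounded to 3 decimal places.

For each i ∈ {1,…,9}, let Xᵢ = 1 if i and i+1 are adjacent. P(Xᵢ=1) = 2·(10−1)!/10! = 2/10.
By linearity, E[ΣXᵢ] = (9)·(2/10) = 9/5.
≈ 1.800

1.800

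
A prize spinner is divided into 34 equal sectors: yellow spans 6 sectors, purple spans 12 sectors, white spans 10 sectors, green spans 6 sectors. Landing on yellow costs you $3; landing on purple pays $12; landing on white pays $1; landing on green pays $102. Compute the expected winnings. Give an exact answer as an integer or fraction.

E[payout] = (6/34)·(-3) + (12/34)·12 + (10/34)·1 + (6/34)·102 = 22

$22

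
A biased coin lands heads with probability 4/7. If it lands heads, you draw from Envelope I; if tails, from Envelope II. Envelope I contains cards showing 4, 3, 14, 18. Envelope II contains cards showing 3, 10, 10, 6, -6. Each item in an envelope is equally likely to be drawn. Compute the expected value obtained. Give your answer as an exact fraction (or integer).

E[X | Envelope I] = (4 + 3 + 14 + 18)/4 = 39/4
E[X | Envelope II] = (3 + 10 + 10 + 6 − 6)/5 = 23/5
E[X] = (4/7)·39/4 + (3/7)·23/5 = 264/35

264/35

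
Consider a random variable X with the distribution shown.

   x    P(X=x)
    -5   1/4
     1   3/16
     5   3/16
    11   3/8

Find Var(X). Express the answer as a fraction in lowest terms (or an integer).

E[X] = (1/4)·(-5) + (3/16)·1 + (3/16)·5 + (3/8)·11 = 4
E[X²] = (1/4)·25 + (3/16)·1 + (3/16)·25 + (3/8)·121 = 113/2
Var(X) = 113/2 − (4)² = 81/2

81/2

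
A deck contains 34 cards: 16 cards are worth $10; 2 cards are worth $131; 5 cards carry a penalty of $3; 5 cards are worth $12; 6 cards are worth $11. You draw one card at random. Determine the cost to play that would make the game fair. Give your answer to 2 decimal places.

E[payout] = (16/34)·10 + (2/34)·131 + (5/34)·(-3) + (5/34)·12 + (6/34)·11 = 533/34
Fair fee = E[payout] = 533/34 ≈ $15.68

$15.68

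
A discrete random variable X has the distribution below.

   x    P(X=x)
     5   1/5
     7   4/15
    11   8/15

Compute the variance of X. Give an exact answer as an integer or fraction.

E[X] = (1/5)·5 + (4/15)·7 + (8/15)·11 = 131/15
E[X²] = (1/5)·25 + (4/15)·49 + (8/15)·121 = 413/5
Var(X) = 413/5 − (131/15)² = 1424/225

1424/225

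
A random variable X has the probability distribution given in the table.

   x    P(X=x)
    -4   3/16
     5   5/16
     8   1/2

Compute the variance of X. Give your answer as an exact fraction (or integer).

5031/256

E[X] = (3/16)·(-4) + (5/16)·5 + (1/2)·8 = 77/16
E[X²] = (3/16)·16 + (5/16)·25 + (1/2)·64 = 685/16
Var(X) = 685/16 − (77/16)² = 5031/256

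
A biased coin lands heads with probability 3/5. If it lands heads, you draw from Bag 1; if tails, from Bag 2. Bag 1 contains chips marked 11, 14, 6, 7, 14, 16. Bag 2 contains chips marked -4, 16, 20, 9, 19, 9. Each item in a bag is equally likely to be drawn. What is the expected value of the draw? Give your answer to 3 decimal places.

11.400

E[X | Bag 1] = (11 + 14 + 6 + 7 + 14 + 16)/6 = 34/3
E[X | Bag 2] = (-4 + 16 + 20 + 9 + 19 + 9)/6 = 23/2
E[X] = (3/5)·34/3 + (2/5)·23/2 = 57/5 ≈ 11.400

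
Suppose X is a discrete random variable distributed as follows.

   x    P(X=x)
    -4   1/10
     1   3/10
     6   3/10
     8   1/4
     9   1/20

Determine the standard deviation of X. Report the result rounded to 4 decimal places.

E[X] = 83/20, E[X²] = 131/4
Var(X) = E[X²] − (E[X])² = 131/4 − 6889/400 = 6211/400
SD(X) = √(6211/400) ≈ 3.9405

3.9405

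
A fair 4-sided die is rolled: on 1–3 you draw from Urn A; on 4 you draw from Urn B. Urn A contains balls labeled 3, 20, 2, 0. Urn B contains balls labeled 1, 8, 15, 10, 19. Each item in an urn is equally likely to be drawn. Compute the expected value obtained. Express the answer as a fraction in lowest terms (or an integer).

587/80

E[X | Urn A] = (3 + 20 + 2 + 0)/4 = 25/4
E[X | Urn B] = (1 + 8 + 15 + 10 + 19)/5 = 53/5
E[X] = (3/4)·25/4 + (1/4)·53/5 = 587/80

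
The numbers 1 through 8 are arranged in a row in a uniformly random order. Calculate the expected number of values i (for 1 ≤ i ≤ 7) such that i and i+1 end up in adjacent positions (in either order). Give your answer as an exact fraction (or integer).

For each i ∈ {1,…,7}, let Xᵢ = 1 if i and i+1 are adjacent. P(Xᵢ=1) = 2·(8−1)!/8! = 2/8.
By linearity, E[ΣXᵢ] = (7)·(2/8) = 7/4.

7/4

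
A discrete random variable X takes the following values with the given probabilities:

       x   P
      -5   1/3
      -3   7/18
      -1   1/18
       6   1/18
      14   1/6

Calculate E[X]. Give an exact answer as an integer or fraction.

E[X] = (1/3)·(-5) + (7/18)·(-3) + (1/18)·(-1) + (1/18)·6 + (1/6)·14
     = -2/9

-2/9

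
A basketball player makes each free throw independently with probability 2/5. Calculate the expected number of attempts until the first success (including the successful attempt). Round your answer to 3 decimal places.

For a geometric distribution, E[trials] = 1/p = 1/(2/5) = 5/2.
≈ 2.500

2.500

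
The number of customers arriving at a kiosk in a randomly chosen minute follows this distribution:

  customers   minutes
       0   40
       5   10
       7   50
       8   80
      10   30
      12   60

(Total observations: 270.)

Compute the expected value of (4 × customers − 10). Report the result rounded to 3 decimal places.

20.519

Total = 270, so P(customers=0) = 40/270, etc.
E[4x-10] = (4/27)·(-10) + (1/27)·10 + (5/27)·18 + (8/27)·22 + (1/9)·30 + (2/9)·38
     = 554/27 ≈ 20.519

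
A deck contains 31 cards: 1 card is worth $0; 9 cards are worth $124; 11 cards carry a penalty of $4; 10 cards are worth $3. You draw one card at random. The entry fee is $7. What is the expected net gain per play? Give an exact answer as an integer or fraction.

885/31 dollars

E[payout] = (1/31)·0 + (9/31)·124 + (11/31)·(-4) + (10/31)·3 = 1102/31
Expected profit = 1102/31 − 7 = 885/31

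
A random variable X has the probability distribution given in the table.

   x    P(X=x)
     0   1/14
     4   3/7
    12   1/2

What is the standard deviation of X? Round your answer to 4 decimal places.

E[X] = 54/7, E[X²] = 552/7
Var(X) = E[X²] − (E[X])² = 552/7 − 2916/49 = 948/49
SD(X) = √(948/49) ≈ 4.3985

4.3985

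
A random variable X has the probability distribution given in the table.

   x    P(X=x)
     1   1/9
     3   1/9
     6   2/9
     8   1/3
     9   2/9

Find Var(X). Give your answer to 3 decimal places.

E[X] = (1/9)·1 + (1/9)·3 + (2/9)·6 + (1/3)·8 + (2/9)·9 = 58/9
E[X²] = (1/9)·1 + (1/9)·9 + (2/9)·36 + (1/3)·64 + (2/9)·81 = 436/9
Var(X) = 436/9 − (58/9)² = 560/81 ≈ 6.914

6.914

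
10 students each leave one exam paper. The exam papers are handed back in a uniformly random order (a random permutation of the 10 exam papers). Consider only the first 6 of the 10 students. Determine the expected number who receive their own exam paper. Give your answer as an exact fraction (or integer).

Let Xᵢ = 1 if person i gets their own exam paper. For each i, P(Xᵢ=1) = 1/10.
By linearity of expectation, E[X₁+…+X_6] = 6·(1/10) = 3/5.

3/5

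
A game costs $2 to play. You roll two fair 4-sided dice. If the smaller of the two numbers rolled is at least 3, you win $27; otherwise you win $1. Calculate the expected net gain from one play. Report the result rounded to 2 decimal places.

E[payout] = (3/4)·1 + (1/4)·27 = 15/2
Expected profit = 15/2 − 2 = 11/2 ≈ $5.50

$5.50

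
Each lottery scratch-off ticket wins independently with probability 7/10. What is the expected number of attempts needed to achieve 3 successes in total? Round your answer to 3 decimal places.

4.286

By linearity (sum of 3 independent geometric waits), E[trials] = 3/p = 3/(7/10) = 30/7.
≈ 4.286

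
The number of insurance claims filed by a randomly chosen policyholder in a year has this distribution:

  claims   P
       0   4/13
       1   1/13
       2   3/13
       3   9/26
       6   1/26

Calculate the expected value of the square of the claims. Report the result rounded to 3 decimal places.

E[X²] = (4/13)·0 + (1/13)·1 + (3/13)·4 + (9/26)·9 + (1/26)·36
     = 11/2 ≈ 5.500

5.500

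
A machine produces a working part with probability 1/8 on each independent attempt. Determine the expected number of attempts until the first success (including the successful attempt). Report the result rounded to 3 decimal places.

8.000

For a geometric distribution, E[trials] = 1/p = 1/(1/8) = 8.
≈ 8.000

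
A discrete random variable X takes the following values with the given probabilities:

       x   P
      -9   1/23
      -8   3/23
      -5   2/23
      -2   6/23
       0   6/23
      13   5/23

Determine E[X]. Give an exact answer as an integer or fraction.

E[X] = (1/23)·(-9) + (3/23)·(-8) + (2/23)·(-5) + (6/23)·(-2) + (6/23)·0 + (5/23)·13
     = 10/23

10/23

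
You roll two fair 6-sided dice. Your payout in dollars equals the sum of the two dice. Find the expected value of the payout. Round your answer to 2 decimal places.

$7.00

Distribution of the sum of the two dice: 2 w.p. 1/36, 3 w.p. 1/18, 4 w.p. 1/12, 5 w.p. 1/9, 6 w.p. 5/36, 7 w.p. 1/6, …
E[payout] = (1/36)·2 + (1/18)·3 + (1/12)·4 + (1/9)·5 + (5/36)·6 + (1/6)·7 + (5/36)·8 + (1/9)·9 + (1/12)·10 + (1/18)·11 + (1/36)·12 = 7
≈ $7.00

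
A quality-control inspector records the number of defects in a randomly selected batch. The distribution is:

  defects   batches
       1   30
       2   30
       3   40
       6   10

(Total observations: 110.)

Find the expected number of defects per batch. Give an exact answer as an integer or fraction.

Total = 110, so P(defects=1) = 30/110, etc.
E[X] = (3/11)·1 + (3/11)·2 + (4/11)·3 + (1/11)·6
     = 27/11

27/11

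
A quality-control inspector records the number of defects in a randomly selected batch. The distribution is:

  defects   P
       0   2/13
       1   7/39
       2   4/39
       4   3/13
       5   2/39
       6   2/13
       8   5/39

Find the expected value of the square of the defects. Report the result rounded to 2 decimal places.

19.31

E[X²] = (2/13)·0 + (7/39)·1 + (4/39)·4 + (3/13)·16 + (2/39)·25 + (2/13)·36 + (5/39)·64
     = 251/13 ≈ 19.31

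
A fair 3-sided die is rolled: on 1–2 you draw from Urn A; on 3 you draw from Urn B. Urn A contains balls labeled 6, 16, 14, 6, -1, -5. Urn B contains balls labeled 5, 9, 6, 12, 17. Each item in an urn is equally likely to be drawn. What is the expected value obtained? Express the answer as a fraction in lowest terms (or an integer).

109/15

E[X | Urn A] = (6 + 16 + 14 + 6 − 1 − 5)/6 = 6
E[X | Urn B] = (5 + 9 + 6 + 12 + 17)/5 = 49/5
E[X] = (2/3)·6 + (1/3)·49/5 = 109/15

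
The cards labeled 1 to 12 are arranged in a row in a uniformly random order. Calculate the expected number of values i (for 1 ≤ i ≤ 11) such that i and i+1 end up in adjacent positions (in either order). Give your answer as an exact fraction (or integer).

For each i ∈ {1,…,11}, let Xᵢ = 1 if i and i+1 are adjacent. P(Xᵢ=1) = 2·(12−1)!/12! = 2/12.
By linearity, E[ΣXᵢ] = (11)·(2/12) = 11/6.

11/6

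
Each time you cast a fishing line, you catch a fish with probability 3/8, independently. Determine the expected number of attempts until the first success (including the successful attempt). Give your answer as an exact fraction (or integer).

8/3

For a geometric distribution, E[trials] = 1/p = 1/(3/8) = 8/3.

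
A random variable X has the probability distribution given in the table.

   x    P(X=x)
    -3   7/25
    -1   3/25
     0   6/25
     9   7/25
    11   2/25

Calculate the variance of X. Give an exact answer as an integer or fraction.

E[X] = (7/25)·(-3) + (3/25)·(-1) + (6/25)·0 + (7/25)·9 + (2/25)·11 = 61/25
E[X²] = (7/25)·9 + (3/25)·1 + (6/25)·0 + (7/25)·81 + (2/25)·121 = 35
Var(X) = 35 − (61/25)² = 18154/625

18154/625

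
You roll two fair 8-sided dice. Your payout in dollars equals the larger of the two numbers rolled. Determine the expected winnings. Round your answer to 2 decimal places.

Distribution of the larger of the two numbers rolled: 1 w.p. 1/64, 2 w.p. 3/64, 3 w.p. 5/64, 4 w.p. 7/64, 5 w.p. 9/64, 6 w.p. 11/64, …
E[payout] = (1/64)·1 + (3/64)·2 + (5/64)·3 + (7/64)·4 + (9/64)·5 + (11/64)·6 + (13/64)·7 + (15/64)·8 = 93/16
≈ $5.81

$5.81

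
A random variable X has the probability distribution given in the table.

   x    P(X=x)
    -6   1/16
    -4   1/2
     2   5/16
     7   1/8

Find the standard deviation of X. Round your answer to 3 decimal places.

E[X] = -7/8, E[X²] = 141/8
Var(X) = E[X²] − (E[X])² = 141/8 − 49/64 = 1079/64
SD(X) = √(1079/64) ≈ 4.106

4.106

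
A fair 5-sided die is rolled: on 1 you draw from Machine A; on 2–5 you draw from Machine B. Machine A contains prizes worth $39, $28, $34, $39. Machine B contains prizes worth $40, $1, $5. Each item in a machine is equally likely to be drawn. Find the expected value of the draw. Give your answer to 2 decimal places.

E[X | Machine A] = (39 + 28 + 34 + 39)/4 = 35
E[X | Machine B] = (40 + 1 + 5)/3 = 46/3
E[X] = (1/5)·35 + (4/5)·46/3 = 289/15 ≈ 19.27

$19.27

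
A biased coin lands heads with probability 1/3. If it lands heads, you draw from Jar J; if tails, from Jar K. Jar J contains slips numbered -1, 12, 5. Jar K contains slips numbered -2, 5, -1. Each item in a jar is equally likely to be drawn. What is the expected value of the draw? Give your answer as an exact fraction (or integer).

20/9

E[X | Jar J] = (-1 + 12 + 5)/3 = 16/3
E[X | Jar K] = (-2 + 5 − 1)/3 = 2/3
E[X] = (1/3)·16/3 + (2/3)·2/3 = 20/9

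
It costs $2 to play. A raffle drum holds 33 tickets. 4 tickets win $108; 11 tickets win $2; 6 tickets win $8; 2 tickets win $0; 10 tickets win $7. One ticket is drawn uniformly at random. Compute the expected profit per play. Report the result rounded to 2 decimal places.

$15.33

E[payout] = (4/33)·108 + (11/33)·2 + (6/33)·8 + (2/33)·0 + (10/33)·7 = 52/3
Expected profit = 52/3 − 2 = 46/3 ≈ $15.33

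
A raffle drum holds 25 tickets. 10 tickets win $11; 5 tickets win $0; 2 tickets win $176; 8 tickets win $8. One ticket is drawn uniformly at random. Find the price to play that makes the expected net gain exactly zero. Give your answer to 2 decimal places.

E[payout] = (10/25)·11 + (5/25)·0 + (2/25)·176 + (8/25)·8 = 526/25
Fair fee = E[payout] = 526/25 ≈ $21.04

$21.04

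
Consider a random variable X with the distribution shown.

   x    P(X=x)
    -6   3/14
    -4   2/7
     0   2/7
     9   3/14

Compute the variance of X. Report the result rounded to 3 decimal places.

E[X] = (3/14)·(-6) + (2/7)·(-4) + (2/7)·0 + (3/14)·9 = -1/2
E[X²] = (3/14)·36 + (2/7)·16 + (2/7)·0 + (3/14)·81 = 415/14
Var(X) = 415/14 − (-1/2)² = 823/28 ≈ 29.393

29.393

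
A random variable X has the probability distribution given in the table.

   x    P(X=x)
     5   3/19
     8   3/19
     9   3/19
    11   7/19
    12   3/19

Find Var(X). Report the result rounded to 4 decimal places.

5.4017

E[X] = (3/19)·5 + (3/19)·8 + (3/19)·9 + (7/19)·11 + (3/19)·12 = 179/19
E[X²] = (3/19)·25 + (3/19)·64 + (3/19)·81 + (7/19)·121 + (3/19)·144 = 1789/19
Var(X) = 1789/19 − (179/19)² = 1950/361 ≈ 5.4017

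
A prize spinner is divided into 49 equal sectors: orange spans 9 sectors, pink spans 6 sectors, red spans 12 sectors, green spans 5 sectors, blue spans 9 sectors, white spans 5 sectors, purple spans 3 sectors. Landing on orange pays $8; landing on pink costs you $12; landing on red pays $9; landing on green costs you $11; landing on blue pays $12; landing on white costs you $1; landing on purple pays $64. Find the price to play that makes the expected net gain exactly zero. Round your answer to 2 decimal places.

$7.10

E[payout] = (9/49)·8 + (6/49)·(-12) + (12/49)·9 + (5/49)·(-11) + (9/49)·12 + (5/49)·(-1) + (3/49)·64 = 348/49
Fair fee = E[payout] = 348/49 ≈ $7.10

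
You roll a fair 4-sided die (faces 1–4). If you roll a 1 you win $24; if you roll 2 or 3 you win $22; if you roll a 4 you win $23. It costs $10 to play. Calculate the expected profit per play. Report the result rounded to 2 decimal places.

$12.75

E[payout] = (1/2)·22 + (1/4)·23 + (1/4)·24 = 91/4
Expected profit = 91/4 − 10 = 51/4 ≈ $12.75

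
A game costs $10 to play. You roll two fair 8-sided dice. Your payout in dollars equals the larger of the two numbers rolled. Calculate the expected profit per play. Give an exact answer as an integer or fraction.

Distribution of the larger of the two numbers rolled: 1 w.p. 1/64, 2 w.p. 3/64, 3 w.p. 5/64, 4 w.p. 7/64, 5 w.p. 9/64, 6 w.p. 11/64, …
E[payout] = (1/64)·1 + (3/64)·2 + (5/64)·3 + (7/64)·4 + (9/64)·5 + (11/64)·6 + (13/64)·7 + (15/64)·8 = 93/16
Expected profit = 93/16 − 10 = -67/16

-67/16 dollars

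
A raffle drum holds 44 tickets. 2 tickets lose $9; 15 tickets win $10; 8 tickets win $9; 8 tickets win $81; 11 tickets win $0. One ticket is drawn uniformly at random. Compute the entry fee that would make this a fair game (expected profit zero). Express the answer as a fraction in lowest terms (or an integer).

213/11 dollars

E[payout] = (2/44)·(-9) + (15/44)·10 + (8/44)·9 + (8/44)·81 + (11/44)·0 = 213/11
Fair fee = E[payout] = 213/11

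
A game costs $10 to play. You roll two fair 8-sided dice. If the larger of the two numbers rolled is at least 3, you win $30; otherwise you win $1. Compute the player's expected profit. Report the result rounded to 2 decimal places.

$18.19

E[payout] = (1/16)·1 + (15/16)·30 = 451/16
Expected profit = 451/16 − 10 = 291/16 ≈ $18.19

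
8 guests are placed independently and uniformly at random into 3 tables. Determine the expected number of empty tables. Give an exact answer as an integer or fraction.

256/2187

Let Xⱼ=1 if table j is empty. P(Xⱼ=1) = ((3-1)/3)^8 = 256/6561.
By linearity, E[#empty] = 3·256/6561 = 256/2187.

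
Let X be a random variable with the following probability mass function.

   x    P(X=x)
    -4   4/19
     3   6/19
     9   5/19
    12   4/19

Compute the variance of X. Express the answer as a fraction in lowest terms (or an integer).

624/19

E[X] = (4/19)·(-4) + (6/19)·3 + (5/19)·9 + (4/19)·12 = 5
E[X²] = (4/19)·16 + (6/19)·9 + (5/19)·81 + (4/19)·144 = 1099/19
Var(X) = 1099/19 − (5)² = 624/19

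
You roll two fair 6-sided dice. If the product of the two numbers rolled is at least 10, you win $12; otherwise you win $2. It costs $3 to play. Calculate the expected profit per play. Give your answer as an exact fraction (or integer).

E[payout] = (17/36)·2 + (19/36)·12 = 131/18
Expected profit = 131/18 − 3 = 77/18

77/18 dollars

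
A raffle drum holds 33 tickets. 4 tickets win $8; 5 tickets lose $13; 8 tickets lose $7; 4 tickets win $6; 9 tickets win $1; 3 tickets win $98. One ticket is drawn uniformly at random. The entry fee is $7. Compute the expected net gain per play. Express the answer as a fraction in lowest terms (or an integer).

E[payout] = (4/33)·8 + (5/33)·(-13) + (8/33)·(-7) + (4/33)·6 + (9/33)·1 + (3/33)·98 = 238/33
Expected profit = 238/33 − 7 = 7/33

7/33 dollars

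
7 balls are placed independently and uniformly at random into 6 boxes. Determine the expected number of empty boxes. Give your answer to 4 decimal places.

Let Xⱼ=1 if box j is empty. P(Xⱼ=1) = ((6-1)/6)^7 = 78125/279936.
By linearity, E[#empty] = 6·78125/279936 = 78125/46656.
≈ 1.6745

1.6745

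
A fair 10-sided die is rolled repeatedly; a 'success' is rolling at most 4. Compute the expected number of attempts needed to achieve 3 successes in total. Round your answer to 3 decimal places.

7.500

By linearity (sum of 3 independent geometric waits), E[trials] = 3/p = 3/(2/5) = 15/2.
≈ 7.500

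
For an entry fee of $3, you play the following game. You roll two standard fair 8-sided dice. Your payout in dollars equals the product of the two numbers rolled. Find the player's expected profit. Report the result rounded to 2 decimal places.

Distribution of the product of the two numbers rolled: 1 w.p. 1/64, 2 w.p. 1/32, 3 w.p. 1/32, 4 w.p. 3/64, 5 w.p. 1/32, 6 w.p. 1/16, …
E[payout] = (1/64)·1 + (1/32)·2 + (1/32)·3 + (3/64)·4 + (1/32)·5 + (1/16)·6 + (1/32)·7 + (1/16)·8 + (1/64)·9 + (1/32)·10 + (1/16)·12 + (1/32)·14 + (1/32)·15 + (3/64)·16 + (1/32)·18 + (1/32)·20 + (1/32)·21 + (1/16)·24 + (1/64)·25 + (1/32)·28 + (1/32)·30 + (1/32)·32 + (1/32)·35 + (1/64)·36 + (1/32)·40 + (1/32)·42 + (1/32)·48 + (1/64)·49 + (1/32)·56 + (1/64)·64 = 81/4
Expected profit = 81/4 − 3 = 69/4 ≈ $17.25

$17.25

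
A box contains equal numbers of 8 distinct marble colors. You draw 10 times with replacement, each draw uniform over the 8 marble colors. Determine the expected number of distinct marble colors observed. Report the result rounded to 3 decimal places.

Let Xⱼ=1 if type j appears at least once. P(Xⱼ=1) = 1 − ((8−1)/8)^10 = 791266575/1073741824.
E[#distinct] = 8·791266575/1073741824 = 791266575/134217728.
≈ 5.895

5.895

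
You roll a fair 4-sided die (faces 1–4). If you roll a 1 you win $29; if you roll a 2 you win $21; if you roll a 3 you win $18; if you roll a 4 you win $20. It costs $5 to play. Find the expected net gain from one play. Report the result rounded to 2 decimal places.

$17.00

E[payout] = (1/4)·18 + (1/4)·20 + (1/4)·21 + (1/4)·29 = 22
Expected profit = 22 − 5 = 17 ≈ $17.00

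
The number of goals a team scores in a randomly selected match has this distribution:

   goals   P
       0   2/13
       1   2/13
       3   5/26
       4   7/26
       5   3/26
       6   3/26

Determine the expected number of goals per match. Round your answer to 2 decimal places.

E[X] = (2/13)·0 + (2/13)·1 + (5/26)·3 + (7/26)·4 + (3/26)·5 + (3/26)·6
     = 40/13 ≈ 3.08

3.08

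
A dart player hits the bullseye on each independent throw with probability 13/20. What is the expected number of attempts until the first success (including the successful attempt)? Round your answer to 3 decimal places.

For a geometric distribution, E[trials] = 1/p = 1/(13/20) = 20/13.
≈ 1.538

1.538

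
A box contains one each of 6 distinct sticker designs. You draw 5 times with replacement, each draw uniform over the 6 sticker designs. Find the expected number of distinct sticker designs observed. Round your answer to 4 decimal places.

Let Xⱼ=1 if type j appears at least once. P(Xⱼ=1) = 1 − ((6−1)/6)^5 = 4651/7776.
E[#distinct] = 6·4651/7776 = 4651/1296.
≈ 3.5887

3.5887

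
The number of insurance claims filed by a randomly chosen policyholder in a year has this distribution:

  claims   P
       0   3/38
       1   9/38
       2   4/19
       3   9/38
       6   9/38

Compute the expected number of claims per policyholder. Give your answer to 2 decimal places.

2.79

E[X] = (3/38)·0 + (9/38)·1 + (4/19)·2 + (9/38)·3 + (9/38)·6
     = 53/19 ≈ 2.79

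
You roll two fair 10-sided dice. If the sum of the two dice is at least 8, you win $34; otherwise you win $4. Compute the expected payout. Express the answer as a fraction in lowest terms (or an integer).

277/10 dollars

E[payout] = (21/100)·4 + (79/100)·34 = 277/10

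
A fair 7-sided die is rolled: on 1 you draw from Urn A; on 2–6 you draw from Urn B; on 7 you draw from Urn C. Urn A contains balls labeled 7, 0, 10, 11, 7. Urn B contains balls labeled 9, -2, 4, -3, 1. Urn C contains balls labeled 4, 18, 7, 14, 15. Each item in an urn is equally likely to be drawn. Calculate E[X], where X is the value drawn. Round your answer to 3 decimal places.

3.943

E[X | Urn A] = (7 + 0 + 10 + 11 + 7)/5 = 7
E[X | Urn B] = (9 − 2 + 4 − 3 + 1)/5 = 9/5
E[X | Urn C] = (4 + 18 + 7 + 14 + 15)/5 = 58/5
E[X] = (1/7)·7 + (5/7)·9/5 + (1/7)·58/5 = 138/35 ≈ 3.943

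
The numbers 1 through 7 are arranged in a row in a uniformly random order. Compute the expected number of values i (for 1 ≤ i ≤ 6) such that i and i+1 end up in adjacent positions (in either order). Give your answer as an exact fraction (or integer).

12/7

For each i ∈ {1,…,6}, let Xᵢ = 1 if i and i+1 are adjacent. P(Xᵢ=1) = 2·(7−1)!/7! = 2/7.
By linearity, E[ΣXᵢ] = (6)·(2/7) = 12/7.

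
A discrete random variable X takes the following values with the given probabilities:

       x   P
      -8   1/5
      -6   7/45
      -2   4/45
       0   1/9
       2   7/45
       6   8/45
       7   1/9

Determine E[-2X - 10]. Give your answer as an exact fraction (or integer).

-80/9

E[-2x-10] = (1/5)·6 + (7/45)·2 + (4/45)·(-6) + (1/9)·(-10) + (7/45)·(-14) + (8/45)·(-22) + (1/9)·(-24)
     = -80/9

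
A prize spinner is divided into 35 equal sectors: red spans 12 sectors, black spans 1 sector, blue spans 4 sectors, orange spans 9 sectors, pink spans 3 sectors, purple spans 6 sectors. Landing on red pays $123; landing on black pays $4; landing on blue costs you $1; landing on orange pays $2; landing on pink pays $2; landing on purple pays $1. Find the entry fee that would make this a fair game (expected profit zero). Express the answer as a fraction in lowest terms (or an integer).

E[payout] = (12/35)·123 + (1/35)·4 + (4/35)·(-1) + (9/35)·2 + (3/35)·2 + (6/35)·1 = 1506/35
Fair fee = E[payout] = 1506/35

1506/35 dollars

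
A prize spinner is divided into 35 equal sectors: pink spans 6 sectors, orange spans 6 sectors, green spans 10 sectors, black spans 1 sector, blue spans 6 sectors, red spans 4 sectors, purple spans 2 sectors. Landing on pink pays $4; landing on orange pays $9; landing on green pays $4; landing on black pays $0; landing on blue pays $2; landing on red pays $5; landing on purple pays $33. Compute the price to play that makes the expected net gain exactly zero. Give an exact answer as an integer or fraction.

216/35 dollars

E[payout] = (6/35)·4 + (6/35)·9 + (10/35)·4 + (1/35)·0 + (6/35)·2 + (4/35)·5 + (2/35)·33 = 216/35
Fair fee = E[payout] = 216/35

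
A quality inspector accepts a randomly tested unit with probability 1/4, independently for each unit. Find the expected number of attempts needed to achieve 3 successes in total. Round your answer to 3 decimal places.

12.000

By linearity (sum of 3 independent geometric waits), E[trials] = 3/p = 3/(1/4) = 12.
≈ 12.000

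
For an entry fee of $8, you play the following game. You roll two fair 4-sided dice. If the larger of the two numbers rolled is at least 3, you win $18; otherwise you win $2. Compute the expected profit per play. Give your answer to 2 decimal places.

$6.00

E[payout] = (1/4)·2 + (3/4)·18 = 14
Expected profit = 14 − 8 = 6 ≈ $6.00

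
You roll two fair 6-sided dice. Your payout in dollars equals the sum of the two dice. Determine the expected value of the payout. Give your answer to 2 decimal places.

$7.00

Distribution of the sum of the two dice: 2 w.p. 1/36, 3 w.p. 1/18, 4 w.p. 1/12, 5 w.p. 1/9, 6 w.p. 5/36, 7 w.p. 1/6, …
E[payout] = (1/36)·2 + (1/18)·3 + (1/12)·4 + (1/9)·5 + (5/36)·6 + (1/6)·7 + (5/36)·8 + (1/9)·9 + (1/12)·10 + (1/18)·11 + (1/36)·12 = 7
≈ $7.00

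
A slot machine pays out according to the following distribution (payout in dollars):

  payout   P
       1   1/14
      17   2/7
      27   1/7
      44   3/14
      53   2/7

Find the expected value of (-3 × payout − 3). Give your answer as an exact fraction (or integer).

-1443/14

E[-3x-3] = (1/14)·(-6) + (2/7)·(-54) + (1/7)·(-84) + (3/14)·(-135) + (2/7)·(-162)
     = -1443/14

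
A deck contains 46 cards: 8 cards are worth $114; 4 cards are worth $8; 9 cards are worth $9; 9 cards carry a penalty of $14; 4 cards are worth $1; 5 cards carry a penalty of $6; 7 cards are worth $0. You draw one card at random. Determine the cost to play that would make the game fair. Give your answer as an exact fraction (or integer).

873/46 dollars

E[payout] = (8/46)·114 + (4/46)·8 + (9/46)·9 + (9/46)·(-14) + (4/46)·1 + (5/46)·(-6) + (7/46)·0 = 873/46
Fair fee = E[payout] = 873/46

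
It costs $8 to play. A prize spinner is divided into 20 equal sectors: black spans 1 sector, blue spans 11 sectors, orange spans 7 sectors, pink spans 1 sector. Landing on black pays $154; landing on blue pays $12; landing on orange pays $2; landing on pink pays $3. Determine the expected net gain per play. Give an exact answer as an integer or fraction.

E[payout] = (1/20)·154 + (11/20)·12 + (7/20)·2 + (1/20)·3 = 303/20
Expected profit = 303/20 − 8 = 143/20

143/20 dollars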